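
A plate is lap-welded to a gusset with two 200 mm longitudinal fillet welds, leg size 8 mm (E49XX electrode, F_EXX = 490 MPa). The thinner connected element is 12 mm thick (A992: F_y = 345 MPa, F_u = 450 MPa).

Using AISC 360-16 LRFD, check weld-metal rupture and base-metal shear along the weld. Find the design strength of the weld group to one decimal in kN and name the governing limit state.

Weld metal: throat = 0.707×8 = 5.656 mm, L = 2×200 = 400 mm. φR_n = 0.75 × 0.6 × 490 × 5.656 × 400 = 498.9 kN.
Base metal shear (12 mm plate): yield φR_n = 1.0×0.6×345×12×400 = 993.6 kN; rupture φR_n = 0.75×0.6×450×12×400 = 972.0 kN; take 972.0 kN (rupture).
Governing: min(498.9, 972.0) = 498.9 kN → weld metal.

498.9 kN (weld metal governs)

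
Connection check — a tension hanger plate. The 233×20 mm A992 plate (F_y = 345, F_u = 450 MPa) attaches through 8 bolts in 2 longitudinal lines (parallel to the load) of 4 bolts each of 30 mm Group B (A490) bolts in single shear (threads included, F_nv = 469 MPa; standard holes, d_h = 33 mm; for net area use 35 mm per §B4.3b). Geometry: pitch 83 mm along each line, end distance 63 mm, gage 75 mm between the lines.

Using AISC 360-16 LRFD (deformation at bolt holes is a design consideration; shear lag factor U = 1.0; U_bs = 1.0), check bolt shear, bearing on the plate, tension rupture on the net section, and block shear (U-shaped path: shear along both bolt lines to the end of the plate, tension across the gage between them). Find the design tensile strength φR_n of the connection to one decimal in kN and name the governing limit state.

Bolt shear: A_b = π(30)²/4 = 706.86 mm². φR_n = 0.75 × 469 × 706.86 × 8 × 1 = 1989.1 kN.
Bearing (20 mm plate, F_u = 450 MPa): end bolts L_c = 63 − 33/2 = 46.5, R_n = min(1.2×46.5×20×450, 2.4×30×20×450) = 502.2 kN/bolt; interior L_c = 83 − 33 = 50, R_n = 540 kN/bolt. φR_n = 0.75 × (2×502.2 + 6×540) = 3183.3 kN.
Tension rupture (net): A_n = (233 − 2×35)×20 = 3260 mm² (U = 1.0, A_e = A_n). φR_n = 0.75 × 450 × 3260 = 1100.3 kN.
Block shear: shear path 2×[63+3×83] = 2×312 mm, A_gv = 12480, A_nv = 2×(312 − 3.5×35)×20 = 7580 mm²; tension across gage: (75 − 1×35)×20 = 800 mm². R_n = min(0.6×450×7580, 0.6×345×12480) + 1.0×450×800 = min(2046.6, 2583.4) + 360 = 2406.6 kN. φR_n = 0.75 × 2406.6 = 1805.0 kN.
Governing: min(1989.1, 3183.3, 1100.3, 1805.0) = 1100.3 kN → net-section rupture.

1100.3 kN (net-section rupture governs)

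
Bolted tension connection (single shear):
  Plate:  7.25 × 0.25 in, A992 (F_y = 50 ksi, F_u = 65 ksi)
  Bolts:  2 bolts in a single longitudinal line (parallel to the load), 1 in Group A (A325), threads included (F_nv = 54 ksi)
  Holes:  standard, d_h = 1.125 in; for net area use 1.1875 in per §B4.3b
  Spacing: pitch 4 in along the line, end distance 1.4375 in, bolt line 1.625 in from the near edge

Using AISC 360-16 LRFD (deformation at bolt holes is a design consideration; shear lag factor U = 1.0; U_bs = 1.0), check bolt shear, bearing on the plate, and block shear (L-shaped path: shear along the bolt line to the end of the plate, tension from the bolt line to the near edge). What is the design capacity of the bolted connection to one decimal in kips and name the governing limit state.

39.3 kips (block shear governs)

Bolt shear: A_b = π(1)²/4 = 0.7854 in². φR_n = 0.75 × 54 × 0.7854 × 2 × 1 = 63.6 kips.
Bearing (0.25 in plate, F_u = 65 ksi): end bolts L_c = 1.4375 − 1.125/2 = 0.875, R_n = min(1.2×0.875×0.25×65, 2.4×1×0.25×65) = 17.063 kips/bolt; interior L_c = 4 − 1.125 = 2.875, R_n = 39 kips/bolt. φR_n = 0.75 × (1×17.063 + 1×39) = 42.0 kips.
Block shear: shear path 1×[1.4375+1×4] = 1×5.4375 in, A_gv = 1.3594, A_nv = 1×(5.4375 − 1.5×1.1875)×0.25 = 0.91406 in²; tension to near edge: (1.625 − 0.5×1.1875)×0.25 = 0.25781 in². R_n = min(0.6×65×0.91406, 0.6×50×1.3594) + 1.0×65×0.25781 = min(35.648, 40.782) + 16.758 = 52.406 kips. φR_n = 0.75 × 52.406 = 39.3 kips.
Governing: min(63.6, 42.0, 39.3) = 39.3 kips → block shear.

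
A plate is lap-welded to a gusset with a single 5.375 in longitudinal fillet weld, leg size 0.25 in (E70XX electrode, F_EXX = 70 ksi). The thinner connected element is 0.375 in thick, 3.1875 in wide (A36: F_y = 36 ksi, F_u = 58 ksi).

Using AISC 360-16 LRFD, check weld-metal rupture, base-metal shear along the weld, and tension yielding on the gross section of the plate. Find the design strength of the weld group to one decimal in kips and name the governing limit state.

Weld metal: throat = 0.707×0.25 = 0.17675 in, L = 5.375 in. φR_n = 0.75 × 0.6 × 70 × 0.17675 × 5.375 = 29.9 kips.
Base metal shear (0.375 in plate): yield φR_n = 1.0×0.6×36×0.375×5.375 = 43.5 kips; rupture φR_n = 0.75×0.6×58×0.375×5.375 = 52.6 kips; take 43.5 kips (yield).
Tension yield (gross): A_g = 3.1875×0.375 = 1.1953 in². φR_n = 0.90 × 36 × 1.1953 = 38.7 kips.
Governing: min(29.9, 43.5, 38.7) = 29.9 kips → weld metal.

29.9 kips (weld metal governs)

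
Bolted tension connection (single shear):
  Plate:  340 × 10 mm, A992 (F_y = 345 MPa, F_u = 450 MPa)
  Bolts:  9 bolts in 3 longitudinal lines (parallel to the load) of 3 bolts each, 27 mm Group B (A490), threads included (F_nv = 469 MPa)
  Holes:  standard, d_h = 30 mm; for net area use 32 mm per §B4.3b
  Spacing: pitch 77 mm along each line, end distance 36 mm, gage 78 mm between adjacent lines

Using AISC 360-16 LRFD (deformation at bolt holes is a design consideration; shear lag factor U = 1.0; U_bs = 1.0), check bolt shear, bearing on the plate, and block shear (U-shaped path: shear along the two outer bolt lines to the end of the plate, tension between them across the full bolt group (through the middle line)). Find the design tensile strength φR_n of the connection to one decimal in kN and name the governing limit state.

Bolt shear: A_b = π(27)²/4 = 572.56 mm². φR_n = 0.75 × 469 × 572.56 × 9 × 1 = 1812.6 kN.
Bearing (10 mm plate, F_u = 450 MPa): end bolts L_c = 36 − 30/2 = 21, R_n = min(1.2×21×10×450, 2.4×27×10×450) = 113.4 kN/bolt; interior L_c = 77 − 30 = 47, R_n = 253.8 kN/bolt. φR_n = 0.75 × (3×113.4 + 6×253.8) = 1397.3 kN.
Block shear: shear path 2×[36+2×77] = 2×190 mm, A_gv = 3800, A_nv = 2×(190 − 2.5×32)×10 = 2200 mm²; tension across gage: (156 − 2×32)×10 = 920 mm². R_n = min(0.6×450×2200, 0.6×345×3800) + 1.0×450×920 = min(594, 786.6) + 414 = 1008 kN. φR_n = 0.75 × 1008 = 756.0 kN.
Governing: min(1812.6, 1397.3, 756.0) = 756.0 kN → block shear.

756.0 kN (block shear governs)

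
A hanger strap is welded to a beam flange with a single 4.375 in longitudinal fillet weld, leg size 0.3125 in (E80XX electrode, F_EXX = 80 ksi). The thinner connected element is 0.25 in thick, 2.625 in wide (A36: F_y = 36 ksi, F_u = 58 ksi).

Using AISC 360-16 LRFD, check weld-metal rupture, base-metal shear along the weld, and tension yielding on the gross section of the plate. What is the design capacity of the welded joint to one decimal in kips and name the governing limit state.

Weld metal: throat = 0.707×0.3125 = 0.22094 in, L = 4.375 in. φR_n = 0.75 × 0.6 × 80 × 0.22094 × 4.375 = 34.8 kips.
Base metal shear (0.25 in plate): yield φR_n = 1.0×0.6×36×0.25×4.375 = 23.6 kips; rupture φR_n = 0.75×0.6×58×0.25×4.375 = 28.5 kips; take 23.6 kips (yield).
Tension yield (gross): A_g = 2.625×0.25 = 0.65625 in². φR_n = 0.90 × 36 × 0.65625 = 21.3 kips.
Governing: min(34.8, 23.6, 21.3) = 21.3 kips → gross-section yield.

21.3 kips (gross-section yield governs)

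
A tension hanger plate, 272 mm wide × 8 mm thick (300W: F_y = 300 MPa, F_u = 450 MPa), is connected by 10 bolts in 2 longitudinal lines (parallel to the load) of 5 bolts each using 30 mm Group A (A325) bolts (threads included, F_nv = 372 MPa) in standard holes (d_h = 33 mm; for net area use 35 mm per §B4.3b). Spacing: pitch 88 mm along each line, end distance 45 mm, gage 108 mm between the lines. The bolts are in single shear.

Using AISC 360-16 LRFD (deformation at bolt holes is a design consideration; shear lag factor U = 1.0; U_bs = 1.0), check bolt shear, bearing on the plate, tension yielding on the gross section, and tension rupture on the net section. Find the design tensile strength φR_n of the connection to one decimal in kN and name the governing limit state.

Bolt shear: A_b = π(30)²/4 = 706.86 mm². φR_n = 0.75 × 372 × 706.86 × 10 × 1 = 1972.1 kN.
Bearing (8 mm plate, F_u = 450 MPa): end bolts L_c = 45 − 33/2 = 28.5, R_n = min(1.2×28.5×8×450, 2.4×30×8×450) = 123.12 kN/bolt; interior L_c = 88 − 33 = 55, R_n = 237.6 kN/bolt. φR_n = 0.75 × (2×123.12 + 8×237.6) = 1610.3 kN.
Tension yield (gross): A_g = 272×8 = 2176 mm². φR_n = 0.90 × 300 × 2176 = 587.5 kN.
Tension rupture (net): A_n = (272 − 2×35)×8 = 1616 mm² (U = 1.0, A_e = A_n). φR_n = 0.75 × 450 × 1616 = 545.4 kN.
Governing: min(1972.1, 1610.3, 587.5, 545.4) = 545.4 kN → net-section rupture.

545.4 kN (net-section rupture governs)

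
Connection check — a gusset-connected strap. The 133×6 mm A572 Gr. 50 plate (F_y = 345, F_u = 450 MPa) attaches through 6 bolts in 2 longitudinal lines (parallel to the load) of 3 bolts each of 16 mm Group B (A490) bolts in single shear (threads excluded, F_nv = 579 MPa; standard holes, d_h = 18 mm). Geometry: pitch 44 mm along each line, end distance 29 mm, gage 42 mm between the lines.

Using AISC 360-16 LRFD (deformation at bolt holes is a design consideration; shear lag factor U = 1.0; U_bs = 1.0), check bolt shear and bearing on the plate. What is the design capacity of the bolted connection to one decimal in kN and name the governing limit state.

349.9 kN (bearing governs)

Bolt shear: A_b = π(16)²/4 = 201.06 mm². φR_n = 0.75 × 579 × 201.06 × 6 × 1 = 523.9 kN.
Bearing (6 mm plate, F_u = 450 MPa): end bolts L_c = 29 − 18/2 = 20, R_n = min(1.2×20×6×450, 2.4×16×6×450) = 64.8 kN/bolt; interior L_c = 44 − 18 = 26, R_n = 84.24 kN/bolt. φR_n = 0.75 × (2×64.8 + 4×84.24) = 349.9 kN.
Governing: min(523.9, 349.9) = 349.9 kN → bearing.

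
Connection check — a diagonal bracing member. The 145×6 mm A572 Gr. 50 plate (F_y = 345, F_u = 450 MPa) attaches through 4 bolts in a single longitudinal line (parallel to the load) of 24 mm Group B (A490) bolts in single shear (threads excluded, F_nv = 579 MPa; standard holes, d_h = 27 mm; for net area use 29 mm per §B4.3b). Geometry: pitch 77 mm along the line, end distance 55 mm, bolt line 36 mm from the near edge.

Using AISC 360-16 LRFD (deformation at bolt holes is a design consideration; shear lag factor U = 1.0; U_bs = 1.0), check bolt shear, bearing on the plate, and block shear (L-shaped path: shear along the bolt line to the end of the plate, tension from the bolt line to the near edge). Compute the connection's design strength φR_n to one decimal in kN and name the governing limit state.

267.7 kN (block shear governs)

Bolt shear: A_b = π(24)²/4 = 452.39 mm². φR_n = 0.75 × 579 × 452.39 × 4 × 1 = 785.8 kN.
Bearing (6 mm plate, F_u = 450 MPa): end bolts L_c = 55 − 27/2 = 41.5, R_n = min(1.2×41.5×6×450, 2.4×24×6×450) = 134.46 kN/bolt; interior L_c = 77 − 27 = 50, R_n = 155.52 kN/bolt. φR_n = 0.75 × (1×134.46 + 3×155.52) = 450.8 kN.
Block shear: shear path 1×[55+3×77] = 1×286 mm, A_gv = 1716, A_nv = 1×(286 − 3.5×29)×6 = 1107 mm²; tension to near edge: (36 − 0.5×29)×6 = 129 mm². R_n = min(0.6×450×1107, 0.6×345×1716) + 1.0×450×129 = min(298.89, 355.21) + 58.05 = 356.94 kN. φR_n = 0.75 × 356.94 = 267.7 kN.
Governing: min(785.8, 450.8, 267.7) = 267.7 kN → block shear.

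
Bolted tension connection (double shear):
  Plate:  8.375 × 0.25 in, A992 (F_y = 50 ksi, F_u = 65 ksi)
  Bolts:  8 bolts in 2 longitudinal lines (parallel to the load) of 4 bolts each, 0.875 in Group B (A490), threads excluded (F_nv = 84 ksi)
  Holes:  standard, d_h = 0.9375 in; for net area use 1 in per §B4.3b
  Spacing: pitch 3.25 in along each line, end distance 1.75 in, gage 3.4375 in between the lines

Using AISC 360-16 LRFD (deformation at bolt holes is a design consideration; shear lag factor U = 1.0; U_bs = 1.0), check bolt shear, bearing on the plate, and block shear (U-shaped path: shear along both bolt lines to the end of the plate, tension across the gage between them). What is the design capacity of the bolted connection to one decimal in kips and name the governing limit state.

Bolt shear: A_b = π(0.875)²/4 = 0.60132 in². φR_n = 0.75 × 84 × 0.60132 × 8 × 2 = 606.1 kips.
Bearing (0.25 in plate, F_u = 65 ksi): end bolts L_c = 1.75 − 0.9375/2 = 1.28125, R_n = min(1.2×1.28125×0.25×65, 2.4×0.875×0.25×65) = 24.984 kips/bolt; interior L_c = 3.25 − 0.9375 = 2.3125, R_n = 34.125 kips/bolt. φR_n = 0.75 × (2×24.984 + 6×34.125) = 191.0 kips.
Block shear: shear path 2×[1.75+3×3.25] = 2×11.5 in, A_gv = 5.75, A_nv = 2×(11.5 − 3.5×1)×0.25 = 4 in²; tension across gage: (3.4375 − 1×1)×0.25 = 0.60938 in². R_n = min(0.6×65×4, 0.6×50×5.75) + 1.0×65×0.60938 = min(156, 172.5) + 39.61 = 195.61 kips. φR_n = 0.75 × 195.61 = 146.7 kips.
Governing: min(606.1, 191.0, 146.7) = 146.7 kips → block shear.

146.7 kips (block shear governs)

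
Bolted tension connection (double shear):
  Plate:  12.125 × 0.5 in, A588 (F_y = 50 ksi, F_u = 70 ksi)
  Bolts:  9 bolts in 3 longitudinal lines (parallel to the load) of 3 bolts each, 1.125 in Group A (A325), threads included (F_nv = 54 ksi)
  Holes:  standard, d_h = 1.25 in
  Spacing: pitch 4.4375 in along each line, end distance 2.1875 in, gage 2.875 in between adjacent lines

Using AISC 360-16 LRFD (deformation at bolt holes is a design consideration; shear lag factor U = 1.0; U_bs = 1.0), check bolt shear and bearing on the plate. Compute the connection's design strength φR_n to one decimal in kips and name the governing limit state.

Bolt shear: A_b = π(1.125)²/4 = 0.99402 in². φR_n = 0.75 × 54 × 0.99402 × 9 × 2 = 724.6 kips.
Bearing (0.5 in plate, F_u = 70 ksi): end bolts L_c = 2.1875 − 1.25/2 = 1.5625, R_n = min(1.2×1.5625×0.5×70, 2.4×1.125×0.5×70) = 65.625 kips/bolt; interior L_c = 4.4375 − 1.25 = 3.1875, R_n = 94.5 kips/bolt. φR_n = 0.75 × (3×65.625 + 6×94.5) = 572.9 kips.
Governing: min(724.6, 572.9) = 572.9 kips → bearing.

572.9 kips (bearing governs)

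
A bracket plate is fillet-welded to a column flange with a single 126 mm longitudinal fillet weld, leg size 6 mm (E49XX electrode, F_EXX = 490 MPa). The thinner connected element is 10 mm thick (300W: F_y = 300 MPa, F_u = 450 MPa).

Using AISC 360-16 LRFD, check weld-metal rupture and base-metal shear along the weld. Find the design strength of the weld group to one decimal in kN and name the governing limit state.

Weld metal: throat = 0.707×6 = 4.242 mm, L = 126 mm. φR_n = 0.75 × 0.6 × 490 × 4.242 × 126 = 117.9 kN.
Base metal shear (10 mm plate): yield φR_n = 1.0×0.6×300×10×126 = 226.8 kN; rupture φR_n = 0.75×0.6×450×10×126 = 255.2 kN; take 226.8 kN (yield).
Governing: min(117.9, 226.8) = 117.9 kN → weld metal.

117.9 kN (weld metal governs)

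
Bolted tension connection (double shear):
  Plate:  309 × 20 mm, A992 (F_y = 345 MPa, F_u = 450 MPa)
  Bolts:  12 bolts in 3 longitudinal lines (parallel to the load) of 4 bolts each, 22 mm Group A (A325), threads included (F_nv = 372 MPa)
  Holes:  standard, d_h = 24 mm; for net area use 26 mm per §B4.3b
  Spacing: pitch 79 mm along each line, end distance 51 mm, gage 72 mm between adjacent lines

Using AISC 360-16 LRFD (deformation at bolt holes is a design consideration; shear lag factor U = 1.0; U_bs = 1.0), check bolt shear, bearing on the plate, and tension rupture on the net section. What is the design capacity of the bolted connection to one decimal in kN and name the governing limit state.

1559.3 kN (net-section rupture governs)

Bolt shear: A_b = π(22)²/4 = 380.13 mm². φR_n = 0.75 × 372 × 380.13 × 12 × 2 = 2545.4 kN.
Bearing (20 mm plate, F_u = 450 MPa): end bolts L_c = 51 − 24/2 = 39, R_n = min(1.2×39×20×450, 2.4×22×20×450) = 421.2 kN/bolt; interior L_c = 79 − 24 = 55, R_n = 475.2 kN/bolt. φR_n = 0.75 × (3×421.2 + 9×475.2) = 4155.3 kN.
Tension rupture (net): A_n = (309 − 3×26)×20 = 4620 mm² (U = 1.0, A_e = A_n). φR_n = 0.75 × 450 × 4620 = 1559.3 kN.
Governing: min(2545.4, 4155.3, 1559.3) = 1559.3 kN → net-section rupture.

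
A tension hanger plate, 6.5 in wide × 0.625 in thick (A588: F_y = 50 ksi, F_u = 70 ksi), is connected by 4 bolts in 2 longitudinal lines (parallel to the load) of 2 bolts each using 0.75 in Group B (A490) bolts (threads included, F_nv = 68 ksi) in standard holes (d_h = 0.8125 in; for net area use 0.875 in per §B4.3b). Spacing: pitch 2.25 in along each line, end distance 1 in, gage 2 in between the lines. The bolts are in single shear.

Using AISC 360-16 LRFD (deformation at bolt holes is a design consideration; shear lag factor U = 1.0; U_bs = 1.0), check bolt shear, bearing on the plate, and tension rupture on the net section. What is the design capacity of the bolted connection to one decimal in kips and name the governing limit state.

Bolt shear: A_b = π(0.75)²/4 = 0.44179 in². φR_n = 0.75 × 68 × 0.44179 × 4 × 1 = 90.1 kips.
Bearing (0.625 in plate, F_u = 70 ksi): end bolts L_c = 1 − 0.8125/2 = 0.59375, R_n = min(1.2×0.59375×0.625×70, 2.4×0.75×0.625×70) = 31.172 kips/bolt; interior L_c = 2.25 − 0.8125 = 1.4375, R_n = 75.469 kips/bolt. φR_n = 0.75 × (2×31.172 + 2×75.469) = 160.0 kips.
Tension rupture (net): A_n = (6.5 − 2×0.875)×0.625 = 2.9688 in² (U = 1.0, A_e = A_n). φR_n = 0.75 × 70 × 2.9688 = 155.9 kips.
Governing: min(90.1, 160.0, 155.9) = 90.1 kips → bolt shear.

90.1 kips (bolt shear governs)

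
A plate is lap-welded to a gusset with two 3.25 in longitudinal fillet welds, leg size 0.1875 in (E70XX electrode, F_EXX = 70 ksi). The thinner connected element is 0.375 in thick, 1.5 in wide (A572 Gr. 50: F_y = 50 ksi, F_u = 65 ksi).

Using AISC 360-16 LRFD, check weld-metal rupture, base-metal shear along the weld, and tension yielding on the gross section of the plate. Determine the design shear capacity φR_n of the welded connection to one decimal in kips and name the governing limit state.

Weld metal: throat = 0.707×0.1875 = 0.13256 in, L = 2×3.25 = 6.5 in. φR_n = 0.75 × 0.6 × 70 × 0.13256 × 6.5 = 27.1 kips.
Base metal shear (0.375 in plate): yield φR_n = 1.0×0.6×50×0.375×6.5 = 73.1 kips; rupture φR_n = 0.75×0.6×65×0.375×6.5 = 71.3 kips; take 71.3 kips (rupture).
Tension yield (gross): A_g = 1.5×0.375 = 0.5625 in². φR_n = 0.90 × 50 × 0.5625 = 25.3 kips.
Governing: min(27.1, 71.3, 25.3) = 25.3 kips → gross-section yield.

25.3 kips (gross-section yield governs)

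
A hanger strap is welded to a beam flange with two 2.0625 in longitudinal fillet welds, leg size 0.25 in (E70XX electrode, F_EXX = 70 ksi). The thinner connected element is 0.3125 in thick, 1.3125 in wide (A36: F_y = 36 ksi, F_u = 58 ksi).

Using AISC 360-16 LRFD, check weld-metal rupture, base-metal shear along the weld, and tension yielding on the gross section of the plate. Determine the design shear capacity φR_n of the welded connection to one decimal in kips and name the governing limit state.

13.3 kips (gross-section yield governs)

Weld metal: throat = 0.707×0.25 = 0.17675 in, L = 2×2.0625 = 4.125 in. φR_n = 0.75 × 0.6 × 70 × 0.17675 × 4.125 = 23.0 kips.
Base metal shear (0.3125 in plate): yield φR_n = 1.0×0.6×36×0.3125×4.125 = 27.8 kips; rupture φR_n = 0.75×0.6×58×0.3125×4.125 = 33.6 kips; take 27.8 kips (yield).
Tension yield (gross): A_g = 1.3125×0.3125 = 0.41016 in². φR_n = 0.90 × 36 × 0.41016 = 13.3 kips.
Governing: min(23.0, 27.8, 13.3) = 13.3 kips → gross-section yield.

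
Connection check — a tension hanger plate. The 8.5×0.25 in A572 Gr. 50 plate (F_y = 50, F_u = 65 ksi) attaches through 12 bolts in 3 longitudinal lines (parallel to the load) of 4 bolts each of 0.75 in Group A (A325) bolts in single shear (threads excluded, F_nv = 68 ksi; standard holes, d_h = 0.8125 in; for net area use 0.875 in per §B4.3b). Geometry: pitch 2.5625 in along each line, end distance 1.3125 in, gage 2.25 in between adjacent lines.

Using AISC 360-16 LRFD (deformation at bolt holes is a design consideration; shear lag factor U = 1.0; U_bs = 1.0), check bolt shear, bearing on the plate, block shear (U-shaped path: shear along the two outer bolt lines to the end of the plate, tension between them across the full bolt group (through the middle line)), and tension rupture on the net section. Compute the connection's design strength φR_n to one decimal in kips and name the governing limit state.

Bolt shear: A_b = π(0.75)²/4 = 0.44179 in². φR_n = 0.75 × 68 × 0.44179 × 12 × 1 = 270.4 kips.
Bearing (0.25 in plate, F_u = 65 ksi): end bolts L_c = 1.3125 − 0.8125/2 = 0.90625, R_n = min(1.2×0.90625×0.25×65, 2.4×0.75×0.25×65) = 17.672 kips/bolt; interior L_c = 2.5625 − 0.8125 = 1.75, R_n = 29.25 kips/bolt. φR_n = 0.75 × (3×17.672 + 9×29.25) = 237.2 kips.
Block shear: shear path 2×[1.3125+3×2.5625] = 2×9 in, A_gv = 4.5, A_nv = 2×(9 − 3.5×0.875)×0.25 = 2.9688 in²; tension across gage: (4.5 − 2×0.875)×0.25 = 0.6875 in². R_n = min(0.6×65×2.9688, 0.6×50×4.5) + 1.0×65×0.6875 = min(115.78, 135) + 44.688 = 160.47 kips. φR_n = 0.75 × 160.47 = 120.4 kips.
Tension rupture (net): A_n = (8.5 − 3×0.875)×0.25 = 1.4688 in² (U = 1.0, A_e = A_n). φR_n = 0.75 × 65 × 1.4688 = 71.6 kips.
Governing: min(270.4, 237.2, 120.4, 71.6) = 71.6 kips → net-section rupture.

71.6 kips (net-section rupture governs)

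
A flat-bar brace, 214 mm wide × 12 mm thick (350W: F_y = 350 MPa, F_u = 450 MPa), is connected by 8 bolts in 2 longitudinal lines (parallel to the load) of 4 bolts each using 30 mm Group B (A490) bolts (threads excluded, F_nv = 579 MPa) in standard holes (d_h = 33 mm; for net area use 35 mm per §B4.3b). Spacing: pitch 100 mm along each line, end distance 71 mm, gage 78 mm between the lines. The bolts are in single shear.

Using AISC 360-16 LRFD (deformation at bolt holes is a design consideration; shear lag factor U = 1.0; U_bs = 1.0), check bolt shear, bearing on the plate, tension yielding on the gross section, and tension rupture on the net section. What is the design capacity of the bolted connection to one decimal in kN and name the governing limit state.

583.2 kN (net-section rupture governs)

Bolt shear: A_b = π(30)²/4 = 706.86 mm². φR_n = 0.75 × 579 × 706.86 × 8 × 1 = 2455.6 kN.
Bearing (12 mm plate, F_u = 450 MPa): end bolts L_c = 71 − 33/2 = 54.5, R_n = min(1.2×54.5×12×450, 2.4×30×12×450) = 353.16 kN/bolt; interior L_c = 100 − 33 = 67, R_n = 388.8 kN/bolt. φR_n = 0.75 × (2×353.16 + 6×388.8) = 2279.3 kN.
Tension yield (gross): A_g = 214×12 = 2568 mm². φR_n = 0.90 × 350 × 2568 = 808.9 kN.
Tension rupture (net): A_n = (214 − 2×35)×12 = 1728 mm² (U = 1.0, A_e = A_n). φR_n = 0.75 × 450 × 1728 = 583.2 kN.
Governing: min(2455.6, 2279.3, 808.9, 583.2) = 583.2 kN → net-section rupture.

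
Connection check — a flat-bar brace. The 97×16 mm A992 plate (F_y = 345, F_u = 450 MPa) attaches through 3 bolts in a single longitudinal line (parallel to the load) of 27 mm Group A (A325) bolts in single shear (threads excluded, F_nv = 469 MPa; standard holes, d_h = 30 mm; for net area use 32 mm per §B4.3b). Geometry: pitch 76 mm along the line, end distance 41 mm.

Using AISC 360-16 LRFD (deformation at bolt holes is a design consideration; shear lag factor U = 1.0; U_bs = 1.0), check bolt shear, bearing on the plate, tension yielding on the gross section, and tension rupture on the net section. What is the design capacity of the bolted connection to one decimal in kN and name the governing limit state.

351.0 kN (net-section rupture governs)

Bolt shear: A_b = π(27)²/4 = 572.56 mm². φR_n = 0.75 × 469 × 572.56 × 3 × 1 = 604.2 kN.
Bearing (16 mm plate, F_u = 450 MPa): end bolts L_c = 41 − 30/2 = 26, R_n = min(1.2×26×16×450, 2.4×27×16×450) = 224.64 kN/bolt; interior L_c = 76 − 30 = 46, R_n = 397.44 kN/bolt. φR_n = 0.75 × (1×224.64 + 2×397.44) = 764.6 kN.
Tension yield (gross): A_g = 97×16 = 1552 mm². φR_n = 0.90 × 345 × 1552 = 481.9 kN.
Tension rupture (net): A_n = (97 − 1×32)×16 = 1040 mm² (U = 1.0, A_e = A_n). φR_n = 0.75 × 450 × 1040 = 351.0 kN.
Governing: min(604.2, 764.6, 481.9, 351.0) = 351.0 kN → net-section rupture.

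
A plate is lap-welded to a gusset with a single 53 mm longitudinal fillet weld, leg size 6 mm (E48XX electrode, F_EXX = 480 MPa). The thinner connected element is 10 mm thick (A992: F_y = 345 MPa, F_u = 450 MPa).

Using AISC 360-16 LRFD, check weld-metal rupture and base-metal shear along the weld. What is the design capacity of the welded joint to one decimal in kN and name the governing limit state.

Weld metal: throat = 0.707×6 = 4.242 mm, L = 53 mm. φR_n = 0.75 × 0.6 × 480 × 4.242 × 53 = 48.6 kN.
Base metal shear (10 mm plate): yield φR_n = 1.0×0.6×345×10×53 = 109.7 kN; rupture φR_n = 0.75×0.6×450×10×53 = 107.3 kN; take 107.3 kN (rupture).
Governing: min(48.6, 107.3) = 48.6 kN → weld metal.

48.6 kN (weld metal governs)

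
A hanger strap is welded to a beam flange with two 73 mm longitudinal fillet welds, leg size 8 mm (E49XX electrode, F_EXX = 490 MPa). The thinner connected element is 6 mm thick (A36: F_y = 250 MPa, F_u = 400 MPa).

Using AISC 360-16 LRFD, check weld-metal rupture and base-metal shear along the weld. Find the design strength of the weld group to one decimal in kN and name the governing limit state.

131.4 kN (base-metal shear governs)

Weld metal: throat = 0.707×8 = 5.656 mm, L = 2×73 = 146 mm. φR_n = 0.75 × 0.6 × 490 × 5.656 × 146 = 182.1 kN.
Base metal shear (6 mm plate): yield φR_n = 1.0×0.6×250×6×146 = 131.4 kN; rupture φR_n = 0.75×0.6×400×6×146 = 157.7 kN; take 131.4 kN (yield).
Governing: min(182.1, 131.4) = 131.4 kN → base-metal shear.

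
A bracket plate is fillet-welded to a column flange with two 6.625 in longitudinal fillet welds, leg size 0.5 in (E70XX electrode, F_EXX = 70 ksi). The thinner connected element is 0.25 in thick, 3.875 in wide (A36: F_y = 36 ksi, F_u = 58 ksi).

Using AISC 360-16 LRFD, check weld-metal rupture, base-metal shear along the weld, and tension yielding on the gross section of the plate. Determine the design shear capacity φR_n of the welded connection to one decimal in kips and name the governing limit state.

Weld metal: throat = 0.707×0.5 = 0.3535 in, L = 2×6.625 = 13.25 in. φR_n = 0.75 × 0.6 × 70 × 0.3535 × 13.25 = 147.5 kips.
Base metal shear (0.25 in plate): yield φR_n = 1.0×0.6×36×0.25×13.25 = 71.6 kips; rupture φR_n = 0.75×0.6×58×0.25×13.25 = 86.5 kips; take 71.6 kips (yield).
Tension yield (gross): A_g = 3.875×0.25 = 0.96875 in². φR_n = 0.90 × 36 × 0.96875 = 31.4 kips.
Governing: min(147.5, 71.6, 31.4) = 31.4 kips → gross-section yield.

31.4 kips (gross-section yield governs)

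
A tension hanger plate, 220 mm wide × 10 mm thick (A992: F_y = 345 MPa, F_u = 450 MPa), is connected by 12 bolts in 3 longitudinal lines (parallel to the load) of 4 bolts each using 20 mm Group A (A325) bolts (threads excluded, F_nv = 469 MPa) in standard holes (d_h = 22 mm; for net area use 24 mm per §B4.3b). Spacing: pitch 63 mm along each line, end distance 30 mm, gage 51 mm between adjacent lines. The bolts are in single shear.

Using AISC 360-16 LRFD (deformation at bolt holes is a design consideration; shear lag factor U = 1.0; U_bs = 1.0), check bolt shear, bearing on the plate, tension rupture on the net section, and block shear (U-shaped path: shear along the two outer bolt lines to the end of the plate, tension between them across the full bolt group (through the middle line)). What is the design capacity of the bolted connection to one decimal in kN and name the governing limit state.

Bolt shear: A_b = π(20)²/4 = 314.16 mm². φR_n = 0.75 × 469 × 314.16 × 12 × 1 = 1326.1 kN.
Bearing (10 mm plate, F_u = 450 MPa): end bolts L_c = 30 − 22/2 = 19, R_n = min(1.2×19×10×450, 2.4×20×10×450) = 102.6 kN/bolt; interior L_c = 63 − 22 = 41, R_n = 216 kN/bolt. φR_n = 0.75 × (3×102.6 + 9×216) = 1688.9 kN.
Tension rupture (net): A_n = (220 − 3×24)×10 = 1480 mm² (U = 1.0, A_e = A_n). φR_n = 0.75 × 450 × 1480 = 499.5 kN.
Block shear: shear path 2×[30+3×63] = 2×219 mm, A_gv = 4380, A_nv = 2×(219 − 3.5×24)×10 = 2700 mm²; tension across gage: (102 − 2×24)×10 = 540 mm². R_n = min(0.6×450×2700, 0.6×345×4380) + 1.0×450×540 = min(729, 906.66) + 243 = 972 kN. φR_n = 0.75 × 972 = 729.0 kN.
Governing: min(1326.1, 1688.9, 499.5, 729.0) = 499.5 kN → net-section rupture.

499.5 kN (net-section rupture governs)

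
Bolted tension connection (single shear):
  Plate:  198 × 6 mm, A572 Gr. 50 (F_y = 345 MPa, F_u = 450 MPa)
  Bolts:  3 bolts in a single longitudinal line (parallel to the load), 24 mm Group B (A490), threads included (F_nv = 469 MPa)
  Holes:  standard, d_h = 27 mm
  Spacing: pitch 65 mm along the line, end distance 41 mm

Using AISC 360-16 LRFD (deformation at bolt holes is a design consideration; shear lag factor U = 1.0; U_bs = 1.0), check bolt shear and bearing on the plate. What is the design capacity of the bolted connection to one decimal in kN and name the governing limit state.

Bolt shear: A_b = π(24)²/4 = 452.39 mm². φR_n = 0.75 × 469 × 452.39 × 3 × 1 = 477.4 kN.
Bearing (6 mm plate, F_u = 450 MPa): end bolts L_c = 41 − 27/2 = 27.5, R_n = min(1.2×27.5×6×450, 2.4×24×6×450) = 89.1 kN/bolt; interior L_c = 65 − 27 = 38, R_n = 123.12 kN/bolt. φR_n = 0.75 × (1×89.1 + 2×123.12) = 251.5 kN.
Governing: min(477.4, 251.5) = 251.5 kN → bearing.

251.5 kN (bearing governs)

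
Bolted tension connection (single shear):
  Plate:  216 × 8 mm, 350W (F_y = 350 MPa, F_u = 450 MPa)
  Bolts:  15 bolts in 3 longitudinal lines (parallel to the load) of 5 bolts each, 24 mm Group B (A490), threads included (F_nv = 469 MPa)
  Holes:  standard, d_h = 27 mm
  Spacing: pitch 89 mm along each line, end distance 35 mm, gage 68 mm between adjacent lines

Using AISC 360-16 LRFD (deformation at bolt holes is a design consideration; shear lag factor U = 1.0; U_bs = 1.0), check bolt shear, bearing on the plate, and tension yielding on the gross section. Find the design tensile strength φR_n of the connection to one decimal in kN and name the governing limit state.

Bolt shear: A_b = π(24)²/4 = 452.39 mm². φR_n = 0.75 × 469 × 452.39 × 15 × 1 = 2386.9 kN.
Bearing (8 mm plate, F_u = 450 MPa): end bolts L_c = 35 − 27/2 = 21.5, R_n = min(1.2×21.5×8×450, 2.4×24×8×450) = 92.88 kN/bolt; interior L_c = 89 − 27 = 62, R_n = 207.36 kN/bolt. φR_n = 0.75 × (3×92.88 + 12×207.36) = 2075.2 kN.
Tension yield (gross): A_g = 216×8 = 1728 mm². φR_n = 0.90 × 350 × 1728 = 544.3 kN.
Governing: min(2386.9, 2075.2, 544.3) = 544.3 kN → gross-section yield.

544.3 kN (gross-section yield governs)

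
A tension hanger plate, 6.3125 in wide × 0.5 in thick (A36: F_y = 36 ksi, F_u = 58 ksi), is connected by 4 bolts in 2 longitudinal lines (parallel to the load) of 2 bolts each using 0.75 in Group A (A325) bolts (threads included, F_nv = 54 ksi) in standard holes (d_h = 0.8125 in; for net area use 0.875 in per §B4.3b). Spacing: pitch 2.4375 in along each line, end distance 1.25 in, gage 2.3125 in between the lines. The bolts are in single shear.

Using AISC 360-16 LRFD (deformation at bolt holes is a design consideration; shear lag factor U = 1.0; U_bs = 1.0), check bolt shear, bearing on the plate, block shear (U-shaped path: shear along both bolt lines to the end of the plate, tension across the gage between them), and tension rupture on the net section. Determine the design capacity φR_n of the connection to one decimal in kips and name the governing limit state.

71.6 kips (bolt shear governs)

Bolt shear: A_b = π(0.75)²/4 = 0.44179 in². φR_n = 0.75 × 54 × 0.44179 × 4 × 1 = 71.6 kips.
Bearing (0.5 in plate, F_u = 58 ksi): end bolts L_c = 1.25 − 0.8125/2 = 0.84375, R_n = min(1.2×0.84375×0.5×58, 2.4×0.75×0.5×58) = 29.363 kips/bolt; interior L_c = 2.4375 − 0.8125 = 1.625, R_n = 52.2 kips/bolt. φR_n = 0.75 × (2×29.363 + 2×52.2) = 122.3 kips.
Block shear: shear path 2×[1.25+1×2.4375] = 2×3.6875 in, A_gv = 3.6875, A_nv = 2×(3.6875 − 1.5×0.875)×0.5 = 2.375 in²; tension across gage: (2.3125 − 1×0.875)×0.5 = 0.71875 in². R_n = min(0.6×58×2.375, 0.6×36×3.6875) + 1.0×58×0.71875 = min(82.65, 79.65) + 41.688 = 121.34 kips. φR_n = 0.75 × 121.34 = 91.0 kips.
Tension rupture (net): A_n = (6.3125 − 2×0.875)×0.5 = 2.2813 in² (U = 1.0, A_e = A_n). φR_n = 0.75 × 58 × 2.2813 = 99.2 kips.
Governing: min(71.6, 122.3, 91.0, 99.2) = 71.6 kips → bolt shear.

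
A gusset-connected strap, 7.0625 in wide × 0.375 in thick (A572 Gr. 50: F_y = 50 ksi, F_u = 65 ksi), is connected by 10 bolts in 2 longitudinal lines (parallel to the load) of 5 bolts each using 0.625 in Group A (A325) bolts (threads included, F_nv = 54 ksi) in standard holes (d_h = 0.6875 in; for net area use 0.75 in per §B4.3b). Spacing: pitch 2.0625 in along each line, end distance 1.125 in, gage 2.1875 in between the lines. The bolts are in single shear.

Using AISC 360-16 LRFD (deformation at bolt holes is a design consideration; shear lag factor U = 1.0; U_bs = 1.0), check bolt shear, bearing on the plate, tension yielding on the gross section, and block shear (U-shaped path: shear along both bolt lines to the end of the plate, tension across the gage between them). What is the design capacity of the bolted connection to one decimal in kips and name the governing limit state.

Bolt shear: A_b = π(0.625)²/4 = 0.3068 in². φR_n = 0.75 × 54 × 0.3068 × 10 × 1 = 124.3 kips.
Bearing (0.375 in plate, F_u = 65 ksi): end bolts L_c = 1.125 − 0.6875/2 = 0.78125, R_n = min(1.2×0.78125×0.375×65, 2.4×0.625×0.375×65) = 22.852 kips/bolt; interior L_c = 2.0625 − 0.6875 = 1.375, R_n = 36.563 kips/bolt. φR_n = 0.75 × (2×22.852 + 8×36.563) = 253.7 kips.
Tension yield (gross): A_g = 7.0625×0.375 = 2.6484 in². φR_n = 0.90 × 50 × 2.6484 = 119.2 kips.
Block shear: shear path 2×[1.125+4×2.0625] = 2×9.375 in, A_gv = 7.0313, A_nv = 2×(9.375 − 4.5×0.75)×0.375 = 4.5 in²; tension across gage: (2.1875 − 1×0.75)×0.375 = 0.53906 in². R_n = min(0.6×65×4.5, 0.6×50×7.0313) + 1.0×65×0.53906 = min(175.5, 210.94) + 35.039 = 210.54 kips. φR_n = 0.75 × 210.54 = 157.9 kips.
Governing: min(124.3, 253.7, 119.2, 157.9) = 119.2 kips → gross-section yield.

119.2 kips (gross-section yield governs)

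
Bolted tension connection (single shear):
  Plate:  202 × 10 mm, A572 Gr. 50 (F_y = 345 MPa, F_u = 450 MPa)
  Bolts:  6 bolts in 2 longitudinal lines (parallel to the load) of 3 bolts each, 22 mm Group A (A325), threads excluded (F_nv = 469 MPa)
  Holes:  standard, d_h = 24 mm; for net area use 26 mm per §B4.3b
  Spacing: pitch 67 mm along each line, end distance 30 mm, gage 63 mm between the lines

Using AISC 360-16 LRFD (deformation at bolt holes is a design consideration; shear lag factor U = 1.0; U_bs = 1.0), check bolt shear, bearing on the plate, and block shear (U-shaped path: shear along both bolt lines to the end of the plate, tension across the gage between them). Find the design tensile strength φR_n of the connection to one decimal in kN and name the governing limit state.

525.8 kN (block shear governs)

Bolt shear: A_b = π(22)²/4 = 380.13 mm². φR_n = 0.75 × 469 × 380.13 × 6 × 1 = 802.3 kN.
Bearing (10 mm plate, F_u = 450 MPa): end bolts L_c = 30 − 24/2 = 18, R_n = min(1.2×18×10×450, 2.4×22×10×450) = 97.2 kN/bolt; interior L_c = 67 − 24 = 43, R_n = 232.2 kN/bolt. φR_n = 0.75 × (2×97.2 + 4×232.2) = 842.4 kN.
Block shear: shear path 2×[30+2×67] = 2×164 mm, A_gv = 3280, A_nv = 2×(164 − 2.5×26)×10 = 1980 mm²; tension across gage: (63 − 1×26)×10 = 370 mm². R_n = min(0.6×450×1980, 0.6×345×3280) + 1.0×450×370 = min(534.6, 678.96) + 166.5 = 701.1 kN. φR_n = 0.75 × 701.1 = 525.8 kN.
Governing: min(802.3, 842.4, 525.8) = 525.8 kN → block shear.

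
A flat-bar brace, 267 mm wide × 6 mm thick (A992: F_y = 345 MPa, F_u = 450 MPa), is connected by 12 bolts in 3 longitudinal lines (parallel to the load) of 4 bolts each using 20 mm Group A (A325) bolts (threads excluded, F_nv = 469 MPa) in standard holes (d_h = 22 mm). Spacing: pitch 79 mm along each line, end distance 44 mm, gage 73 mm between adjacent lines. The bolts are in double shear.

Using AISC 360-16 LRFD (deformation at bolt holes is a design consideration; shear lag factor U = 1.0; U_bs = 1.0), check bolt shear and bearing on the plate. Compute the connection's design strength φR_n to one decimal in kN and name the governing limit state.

Bolt shear: A_b = π(20)²/4 = 314.16 mm². φR_n = 0.75 × 469 × 314.16 × 12 × 2 = 2652.1 kN.
Bearing (6 mm plate, F_u = 450 MPa): end bolts L_c = 44 − 22/2 = 33, R_n = min(1.2×33×6×450, 2.4×20×6×450) = 106.92 kN/bolt; interior L_c = 79 − 22 = 57, R_n = 129.6 kN/bolt. φR_n = 0.75 × (3×106.92 + 9×129.6) = 1115.4 kN.
Governing: min(2652.1, 1115.4) = 1115.4 kN → bearing.

1115.4 kN (bearing governs)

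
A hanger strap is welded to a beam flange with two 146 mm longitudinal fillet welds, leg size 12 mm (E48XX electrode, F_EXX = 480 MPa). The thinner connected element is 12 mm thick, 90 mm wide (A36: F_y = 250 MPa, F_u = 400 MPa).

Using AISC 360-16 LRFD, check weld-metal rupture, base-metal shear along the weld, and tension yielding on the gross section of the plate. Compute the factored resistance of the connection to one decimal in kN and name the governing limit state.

Weld metal: throat = 0.707×12 = 8.484 mm, L = 2×146 = 292 mm. φR_n = 0.75 × 0.6 × 480 × 8.484 × 292 = 535.1 kN.
Base metal shear (12 mm plate): yield φR_n = 1.0×0.6×250×12×292 = 525.6 kN; rupture φR_n = 0.75×0.6×400×12×292 = 630.7 kN; take 525.6 kN (yield).
Tension yield (gross): A_g = 90×12 = 1080 mm². φR_n = 0.90 × 250 × 1080 = 243.0 kN.
Governing: min(535.1, 525.6, 243.0) = 243.0 kN → gross-section yield.

243.0 kN (gross-section yield governs)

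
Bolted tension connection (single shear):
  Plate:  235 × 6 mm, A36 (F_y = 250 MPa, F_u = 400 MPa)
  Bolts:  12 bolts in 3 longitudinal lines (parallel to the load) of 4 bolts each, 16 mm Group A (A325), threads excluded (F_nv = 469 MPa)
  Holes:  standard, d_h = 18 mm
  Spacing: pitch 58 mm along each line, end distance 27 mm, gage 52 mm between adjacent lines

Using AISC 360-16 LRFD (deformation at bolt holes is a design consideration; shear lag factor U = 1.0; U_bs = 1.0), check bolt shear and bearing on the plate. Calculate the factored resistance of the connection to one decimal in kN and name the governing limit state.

Bolt shear: A_b = π(16)²/4 = 201.06 mm². φR_n = 0.75 × 469 × 201.06 × 12 × 1 = 848.7 kN.
Bearing (6 mm plate, F_u = 400 MPa): end bolts L_c = 27 − 18/2 = 18, R_n = min(1.2×18×6×400, 2.4×16×6×400) = 51.84 kN/bolt; interior L_c = 58 − 18 = 40, R_n = 92.16 kN/bolt. φR_n = 0.75 × (3×51.84 + 9×92.16) = 738.7 kN.
Governing: min(848.7, 738.7) = 738.7 kN → bearing.

738.7 kN (bearing governs)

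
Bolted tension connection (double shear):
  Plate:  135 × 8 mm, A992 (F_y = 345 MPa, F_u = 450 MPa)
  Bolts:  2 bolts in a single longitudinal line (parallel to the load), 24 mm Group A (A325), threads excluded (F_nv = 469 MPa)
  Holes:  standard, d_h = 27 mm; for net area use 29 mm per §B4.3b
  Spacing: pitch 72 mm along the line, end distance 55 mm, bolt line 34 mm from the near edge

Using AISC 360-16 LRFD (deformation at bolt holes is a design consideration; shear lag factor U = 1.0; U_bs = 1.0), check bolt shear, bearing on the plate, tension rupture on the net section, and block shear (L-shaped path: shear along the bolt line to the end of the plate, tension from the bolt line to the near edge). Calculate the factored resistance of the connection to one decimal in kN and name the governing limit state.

Bolt shear: A_b = π(24)²/4 = 452.39 mm². φR_n = 0.75 × 469 × 452.39 × 2 × 2 = 636.5 kN.
Bearing (8 mm plate, F_u = 450 MPa): end bolts L_c = 55 − 27/2 = 41.5, R_n = min(1.2×41.5×8×450, 2.4×24×8×450) = 179.28 kN/bolt; interior L_c = 72 − 27 = 45, R_n = 194.4 kN/bolt. φR_n = 0.75 × (1×179.28 + 1×194.4) = 280.3 kN.
Tension rupture (net): A_n = (135 − 1×29)×8 = 848 mm² (U = 1.0, A_e = A_n). φR_n = 0.75 × 450 × 848 = 286.2 kN.
Block shear: shear path 1×[55+1×72] = 1×127 mm, A_gv = 1016, A_nv = 1×(127 − 1.5×29)×8 = 668 mm²; tension to near edge: (34 − 0.5×29)×8 = 156 mm². R_n = min(0.6×450×668, 0.6×345×1016) + 1.0×450×156 = min(180.36, 210.31) + 70.2 = 250.56 kN. φR_n = 0.75 × 250.56 = 187.9 kN.
Governing: min(636.5, 280.3, 286.2, 187.9) = 187.9 kN → block shear.

187.9 kN (block shear governs)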